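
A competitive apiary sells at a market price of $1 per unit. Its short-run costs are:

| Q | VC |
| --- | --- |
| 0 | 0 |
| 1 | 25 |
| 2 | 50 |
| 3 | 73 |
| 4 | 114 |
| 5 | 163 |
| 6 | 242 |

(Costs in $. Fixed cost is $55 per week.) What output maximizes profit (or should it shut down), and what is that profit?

Q = 0 (shut down); profit = -$55

Profit at each row (π = 1Q − TC): Q=0: -55; Q=1: -79; Q=2: -103; Q=3: -125; Q=4: -165; Q=5: -213; Q=6: -291.
Profit is highest at Q = 0. Equivalently, the lowest AVC in the table is 73/3 ≈ $24.33 at Q = 3, and P = $1 falls below it — price never covers variable cost, so the firm shuts down and loses only its fixed cost.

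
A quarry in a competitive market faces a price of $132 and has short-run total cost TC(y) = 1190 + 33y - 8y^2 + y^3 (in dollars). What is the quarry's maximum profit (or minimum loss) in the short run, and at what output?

Profit = -$380 at y = 9

AVC = 33 - 8y + y^2; min AVC = $17 at y = 4. Since P = $132 ≥ min AVC, the firm produces.
With MC = 33 - 16y + 3y^2, P = MC on the upward-sloping part at y* = 9.
TR = 132·9 = 1188. TC = 1190 + 378 = 1568. Profit = 1188 − 1568 = -$380.
Shutting down would mean losing the fixed cost of $1190, so operating at a loss of $380 is better by $810.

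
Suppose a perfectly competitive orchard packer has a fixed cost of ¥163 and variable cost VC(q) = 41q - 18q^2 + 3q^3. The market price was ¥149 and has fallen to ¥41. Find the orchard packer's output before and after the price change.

Output falls from 6 to 4

AVC = 41 - 18q + 3q^2, minimized at q = 3 where min AVC = ¥14. MC = 41 - 36q + 9q^2.
At P = ¥149 ≥ min AVC, set P = MC on the rising branch: q = 6.
At P = ¥41 ≥ min AVC, set P = MC: q = 4. The firm stays open but cuts output.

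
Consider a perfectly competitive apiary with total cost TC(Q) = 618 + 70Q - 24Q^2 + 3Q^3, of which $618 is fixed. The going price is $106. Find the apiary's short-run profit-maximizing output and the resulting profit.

AVC = 70 - 24Q + 3Q^2 has its minimum $22 at Q = 4; price $106 clears that bar, so the firm operates.
MC = 70 - 48Q + 9Q^2. Setting P = MC and taking the root on the rising branch gives Q* = 6.
TR = 106·6 = 636. TC = 618 + 204 = 822. Profit = 636 − 822 = -$186.
Shutting down would mean losing the fixed cost of $618, so operating at a loss of $186 is better by $432.

Profit = -$186 at Q = 6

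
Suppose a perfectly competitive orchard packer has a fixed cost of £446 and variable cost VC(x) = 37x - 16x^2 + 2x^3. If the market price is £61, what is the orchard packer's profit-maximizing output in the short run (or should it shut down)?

Produce at x = 6

From TC, MC = TC'(x) = 37 - 32x + 6x^2 and AVC = VC/x = 37 - 16x + 2x^2.
The AVC parabola has its vertex at x = 16/4 = 4, where AVC = 37 - 16·4 + 2·4^2 = £5.
P = £61 exceeds min AVC = £5, so the firm stays open.
Solving P = MC: -24 - 32x + 6x^2 = 0 ⇒ x = -2/3 or 6. On the upward-sloping branch, x* = 6.
Check: AVC at x = 6 is £13 ≤ P, so revenue covers variable cost.
Profit = P·x − TC = 61·6 − 524 = -£158, a loss, but smaller than the £446 fixed cost the firm would lose by shutting down.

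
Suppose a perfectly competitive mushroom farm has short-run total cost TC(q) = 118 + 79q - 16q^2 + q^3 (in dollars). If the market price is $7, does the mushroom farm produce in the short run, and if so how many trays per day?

Shut down

Strip out fixed cost: VC = 79q - 16q^2 + q^3. Then AVC = 79 - 16q + q^2 and MC = 79 - 32q + 3q^2.
AVC is minimized where dAVC/dq = -16 + 2q = 0, at q = 8; min AVC = 79 - 16·8 + 8^2 = $15.
P = $7 lies below min AVC = $15; no output level covers variable cost.
Shutting down limits the loss to fixed cost, $118.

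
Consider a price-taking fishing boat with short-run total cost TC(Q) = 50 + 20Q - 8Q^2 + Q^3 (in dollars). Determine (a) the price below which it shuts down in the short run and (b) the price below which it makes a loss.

Shutdown price = $4; break-even price = $15

Shutdown price = min AVC. AVC = 20 - 8Q + Q^2, with vertex at Q = 4 and minimum $4.
ATC = 50/Q + 20 - 8Q + Q^2. Setting dATC/dQ = −50/Q^2 − 8 + 2Q = 0 gives Q = 5 (since 2·5^3 − 8·5^2 = 50).
min ATC = 50/5 + 20 − 8·5 + 5^2 = $15. That is the break-even price.
For $4 ≤ P < $15 the firm produces at a loss; below $4 it shuts down.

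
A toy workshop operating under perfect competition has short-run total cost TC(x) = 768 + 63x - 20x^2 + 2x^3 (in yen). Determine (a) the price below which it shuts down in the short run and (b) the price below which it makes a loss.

Shutdown price = ¥13; break-even price = ¥127

AVC = 63 - 20x + 2x^2; minimized at x = 5, giving min AVC = ¥13. That is the shutdown price.
ATC = 768/x + 63 - 20x + 2x^2. Setting dATC/dx = −768/x^2 − 20 + 4x = 0 gives x = 8 (since 4·8^3 − 20·8^2 = 768).
min ATC = 768/8 + 63 − 20·8 + 2·8^2 = ¥127. That is the break-even price.
Between these two prices the firm operates at a loss; above ¥127 it earns a profit.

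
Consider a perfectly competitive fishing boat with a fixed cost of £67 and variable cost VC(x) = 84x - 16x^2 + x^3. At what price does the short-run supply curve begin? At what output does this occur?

£20 per unit, at x = 8

The firm shuts down when price falls below the minimum of average variable cost. AVC = VC/x = 84 - 16x + x^2.
At the minimum of AVC, MC = AVC. MC = 84 - 32x + 3x^2; setting MC = AVC gives 2x^2 - 16x = 0, so x = 8. min AVC = 20.
For P < £20 the firm produces nothing.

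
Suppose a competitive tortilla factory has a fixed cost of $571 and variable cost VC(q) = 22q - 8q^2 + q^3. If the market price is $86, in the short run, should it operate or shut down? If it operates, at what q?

Strip out fixed cost: VC = 22q - 8q^2 + q^3. Then AVC = 22 - 8q + q^2 and MC = 22 - 16q + 3q^2.
AVC is minimized where dAVC/dq = -8 + 2q = 0, at q = 4; min AVC = 22 - 8·4 + 4^2 = $6.
Since P = $86 ≥ min AVC = $6, price covers variable cost and the firm should produce.
Set P = MC: 86 = 22 - 16q + 3q^2 → -64 - 16q + 3q^2 = 0. The roots are q = -8/3 and q = 8; the profit-maximizing output is on the rising part of MC, so q* = 8.
Check: AVC at q = 8 is $22 ≤ P, so revenue covers variable cost.
Profit = P·q − TC = 86·8 − 747 = -$59, a loss, but smaller than the $571 fixed cost the firm would lose by shutting down.

Produce at q = 8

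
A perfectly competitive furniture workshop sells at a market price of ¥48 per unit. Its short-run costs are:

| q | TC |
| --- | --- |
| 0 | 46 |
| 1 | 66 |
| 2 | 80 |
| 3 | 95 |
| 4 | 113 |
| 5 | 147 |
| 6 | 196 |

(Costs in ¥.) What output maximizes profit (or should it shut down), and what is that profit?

q = 5; profit = ¥93

Tabulate TR − TC: q=0: -46; q=1: -18; q=2: 16; q=3: 49; q=4: 79; q=5: 93; q=6: 92.
Profit is maximized at q = 5. AVC there is 101/5 = ¥20.20 ≤ P, so producing beats shutting down (which would give -¥46).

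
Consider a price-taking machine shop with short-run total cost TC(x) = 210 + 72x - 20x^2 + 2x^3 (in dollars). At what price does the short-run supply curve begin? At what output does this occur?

The firm shuts down when price falls below the minimum of average variable cost. AVC = VC/x = 72 - 20x + 2x^2.
dAVC/dx = -20 + 4x = 0 gives x = 5. min AVC = 72 - 20·5 + 2·5^2 = 22.
For P < $22 the firm produces nothing.

$22 per unit, at x = 5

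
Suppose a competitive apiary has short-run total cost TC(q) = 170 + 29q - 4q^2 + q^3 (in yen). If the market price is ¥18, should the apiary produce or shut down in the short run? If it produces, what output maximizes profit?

Shut down

Variable cost is VC = 29q - 4q^2 + q^3, so AVC = VC/q = 29 - 4q + q^2 and MC = dTC/dq = 29 - 8q + 3q^2.
AVC is minimized where dAVC/dq = -4 + 2q = 0, at q = 2; min AVC = 29 - 4·2 + 2^2 = ¥25.
P = ¥18 lies below min AVC = ¥25; no output level covers variable cost.
Shutting down limits the loss to fixed cost, ¥170.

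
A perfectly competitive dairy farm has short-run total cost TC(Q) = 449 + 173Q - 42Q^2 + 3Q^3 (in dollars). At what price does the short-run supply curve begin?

$26 per unit

Short-run supply begins at min AVC. From VC = 173Q - 42Q^2 + 3Q^3, AVC = 173 - 42Q + 3Q^2.
At the minimum of AVC, MC = AVC. MC = 173 - 84Q + 9Q^2; setting MC = AVC gives 6Q^2 - 42Q = 0, so Q = 7. min AVC = 26.
So the shutdown price is $26.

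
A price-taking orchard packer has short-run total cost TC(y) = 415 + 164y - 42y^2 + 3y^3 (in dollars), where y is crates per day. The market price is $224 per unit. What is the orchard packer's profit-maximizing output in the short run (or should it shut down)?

Variable cost is VC = 164y - 42y^2 + 3y^3, so AVC = VC/y = 164 - 42y + 3y^2 and MC = dTC/dy = 164 - 84y + 9y^2.
AVC hits its minimum where MC = AVC, at y = 7, giving min AVC = 164 - 42·7 + 3·7^2 = $17.
Since P = $224 ≥ min AVC = $17, price covers variable cost and the firm should produce.
Solving P = MC: -60 - 84y + 9y^2 = 0 ⇒ y = -2/3 or 10. On the upward-sloping branch, y* = 10.
Check: AVC at y = 10 is $44 ≤ P, so revenue covers variable cost.
Profit = P·y − TC = 224·10 − 855 = $1385.

Produce at y = 10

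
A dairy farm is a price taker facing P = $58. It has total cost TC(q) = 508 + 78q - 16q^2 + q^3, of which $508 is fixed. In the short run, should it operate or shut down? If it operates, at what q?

Strip out fixed cost: VC = 78q - 16q^2 + q^3. Then AVC = 78 - 16q + q^2 and MC = 78 - 32q + 3q^2.
The AVC parabola has its vertex at q = 16/2 = 8, where AVC = 78 - 16·8 + 8^2 = $14.
Since P = $58 ≥ min AVC = $14, price covers variable cost and the firm should produce.
P = MC gives 20 - 32q + 3q^2 = 0, with roots 2/3 and 10. Take the larger (rising MC): q* = 10.
Check: AVC at q = 10 is $18 ≤ P, so revenue covers variable cost.
Profit = P·q − TC = 58·10 − 688 = -$108, a loss, but smaller than the $508 fixed cost the firm would lose by shutting down.

Produce at q = 10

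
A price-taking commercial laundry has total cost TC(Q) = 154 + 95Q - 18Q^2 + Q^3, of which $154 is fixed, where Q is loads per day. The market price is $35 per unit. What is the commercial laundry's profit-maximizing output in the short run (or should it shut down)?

Produce at Q = 10

From TC, MC = TC'(Q) = 95 - 36Q + 3Q^2 and AVC = VC/Q = 95 - 18Q + Q^2.
AVC hits its minimum where MC = AVC, at Q = 9, giving min AVC = 95 - 18·9 + 9^2 = $14.
Since P = $35 ≥ min AVC = $14, price covers variable cost and the firm should produce.
Solving P = MC: 60 - 36Q + 3Q^2 = 0 ⇒ Q = 2 or 10. On the upward-sloping branch, Q* = 10.
Check: AVC at Q = 10 is $15 ≤ P, so revenue covers variable cost.
Profit = P·Q − TC = 35·10 − 304 = $46.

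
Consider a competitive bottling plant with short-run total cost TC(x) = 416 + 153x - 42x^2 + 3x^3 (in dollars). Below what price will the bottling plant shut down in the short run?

$6 per unit

The firm shuts down when price falls below the minimum of average variable cost. AVC = VC/x = 153 - 42x + 3x^2.
At the minimum of AVC, MC = AVC. MC = 153 - 84x + 9x^2; setting MC = AVC gives 6x^2 - 42x = 0, so x = 7. min AVC = 6.
For P < $6 the firm produces nothing.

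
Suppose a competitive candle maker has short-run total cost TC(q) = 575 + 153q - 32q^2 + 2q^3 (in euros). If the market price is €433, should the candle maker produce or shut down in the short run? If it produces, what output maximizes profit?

Variable cost is VC = 153q - 32q^2 + 2q^3, so AVC = VC/q = 153 - 32q + 2q^2 and MC = dTC/dq = 153 - 64q + 6q^2.
The AVC parabola has its vertex at q = 32/4 = 8, where AVC = 153 - 32·8 + 2·8^2 = €25.
Because €433 ≥ €25, revenue can cover variable cost; the firm operates.
Solving P = MC: -280 - 64q + 6q^2 = 0 ⇒ q = -10/3 or 14. On the upward-sloping branch, q* = 14.
Check: AVC at q = 14 is €97 ≤ P, so revenue covers variable cost.
Profit = P·q − TC = 433·14 − 1933 = €4129.

Produce at q = 14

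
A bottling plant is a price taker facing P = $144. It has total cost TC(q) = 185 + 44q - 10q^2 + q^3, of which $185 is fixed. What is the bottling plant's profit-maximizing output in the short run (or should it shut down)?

Variable cost is VC = 44q - 10q^2 + q^3, so AVC = VC/q = 44 - 10q + q^2 and MC = dTC/dq = 44 - 20q + 3q^2.
AVC hits its minimum where MC = AVC, at q = 5, giving min AVC = 44 - 10·5 + 5^2 = $19.
Since P = $144 ≥ min AVC = $19, price covers variable cost and the firm should produce.
Solving P = MC: -100 - 20q + 3q^2 = 0 ⇒ q = -10/3 or 10. On the upward-sloping branch, q* = 10.
Check: AVC at q = 10 is $44 ≤ P, so revenue covers variable cost.
Profit = P·q − TC = 144·10 − 625 = $815.

Produce at q = 10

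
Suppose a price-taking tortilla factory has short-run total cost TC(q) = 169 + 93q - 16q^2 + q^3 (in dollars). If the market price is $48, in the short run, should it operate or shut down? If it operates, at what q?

Produce at q = 9

Strip out fixed cost: VC = 93q - 16q^2 + q^3. Then AVC = 93 - 16q + q^2 and MC = 93 - 32q + 3q^2.
The AVC parabola has its vertex at q = 16/2 = 8, where AVC = 93 - 16·8 + 8^2 = $29.
Because $48 ≥ $29, revenue can cover variable cost; the firm operates.
P = MC gives 45 - 32q + 3q^2 = 0, with roots 5/3 and 9. Take the larger (rising MC): q* = 9.
Check: AVC at q = 9 is $30 ≤ P, so revenue covers variable cost.
Profit = P·q − TC = 48·9 − 439 = -$7, a loss, but smaller than the $169 fixed cost the firm would lose by shutting down.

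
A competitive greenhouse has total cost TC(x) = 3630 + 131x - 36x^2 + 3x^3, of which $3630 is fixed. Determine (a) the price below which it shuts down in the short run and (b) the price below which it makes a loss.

AVC = 131 - 36x + 3x^2; minimized at x = 6, giving min AVC = $23. That is the shutdown price.
ATC = 3630/x + 131 - 36x + 3x^2. Setting dATC/dx = −3630/x^2 − 36 + 6x = 0 gives x = 11 (since 6·11^3 − 36·11^2 = 3630).
min ATC = 3630/11 + 131 − 36·11 + 3·11^2 = $428. That is the break-even price.
Between these two prices the firm operates at a loss; above $428 it earns a profit.

Shutdown price = $23; break-even price = $428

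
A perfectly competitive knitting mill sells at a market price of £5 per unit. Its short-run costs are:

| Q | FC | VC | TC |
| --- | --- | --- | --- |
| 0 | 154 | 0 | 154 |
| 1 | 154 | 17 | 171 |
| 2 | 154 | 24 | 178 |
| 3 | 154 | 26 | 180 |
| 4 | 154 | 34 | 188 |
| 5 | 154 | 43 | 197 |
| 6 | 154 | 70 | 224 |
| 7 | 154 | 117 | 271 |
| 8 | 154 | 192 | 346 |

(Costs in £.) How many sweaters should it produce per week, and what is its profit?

Compute π = P·Q − TC at each output: Q=0: -154; Q=1: -166; Q=2: -168; Q=3: -165; Q=4: -168; Q=5: -172; Q=6: -194; Q=7: -236; Q=8: -306.
Profit is highest at Q = 0. Equivalently, the lowest AVC in the table is 34/4 ≈ £8.50 at Q = 4, and P = £5 falls below it — price never covers variable cost, so the firm shuts down and loses only its fixed cost.

Q = 0 (shut down); profit = -£154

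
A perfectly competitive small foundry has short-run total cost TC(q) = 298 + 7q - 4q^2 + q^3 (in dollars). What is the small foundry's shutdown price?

$3 per unit

Short-run supply begins at min AVC. From VC = 7q - 4q^2 + q^3, AVC = 7 - 4q + q^2.
dAVC/dq = -4 + 2q = 0 gives q = 2. min AVC = 7 - 4·2 + 2^2 = 3.
The firm shuts down for any P below $3.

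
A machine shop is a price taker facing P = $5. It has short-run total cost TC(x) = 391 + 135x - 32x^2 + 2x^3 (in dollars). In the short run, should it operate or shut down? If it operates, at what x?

Shut down

Strip out fixed cost: VC = 135x - 32x^2 + 2x^3. Then AVC = 135 - 32x + 2x^2 and MC = 135 - 64x + 6x^2.
AVC hits its minimum where MC = AVC, at x = 8, giving min AVC = 135 - 32·8 + 2·8^2 = $7.
With P < min AVC ($5 < $7), every unit sold adds to the loss.
Shutting down limits the loss to fixed cost, $391.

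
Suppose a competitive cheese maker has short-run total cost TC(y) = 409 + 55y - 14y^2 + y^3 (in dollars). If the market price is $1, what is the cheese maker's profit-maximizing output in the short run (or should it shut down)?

Strip out fixed cost: VC = 55y - 14y^2 + y^3. Then AVC = 55 - 14y + y^2 and MC = 55 - 28y + 3y^2.
AVC hits its minimum where MC = AVC, at y = 7, giving min AVC = 55 - 14·7 + 7^2 = $6.
With P < min AVC ($1 < $6), every unit sold adds to the loss.
Shutting down limits the loss to fixed cost, $409.

Shut down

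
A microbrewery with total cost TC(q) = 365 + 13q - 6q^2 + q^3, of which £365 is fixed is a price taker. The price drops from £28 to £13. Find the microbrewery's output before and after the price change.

Output falls from 5 to 4

MC = 13 - 12q + 3q^2; the shutdown threshold is min AVC = £4 (at q = 3).
At P = £28 ≥ min AVC, set P = MC on the rising branch: q = 5.
At P = £13 ≥ min AVC, set P = MC: q = 4. The firm stays open but cuts output.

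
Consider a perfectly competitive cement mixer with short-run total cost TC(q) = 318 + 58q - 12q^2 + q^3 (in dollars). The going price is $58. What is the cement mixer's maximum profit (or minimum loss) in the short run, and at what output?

Profit = -$62 at q = 8

AVC = 58 - 12q + q^2 has its minimum $22 at q = 6; price $58 clears that bar, so the firm operates.
MC = 58 - 24q + 3q^2. Setting P = MC and taking the root on the rising branch gives q* = 8.
TR = 58·8 = 464. TC = 318 + 208 = 526. Profit = 464 − 526 = -$62.
That loss of $62 beats the $318 the firm would lose by shutting down; producing recovers $256 of fixed cost.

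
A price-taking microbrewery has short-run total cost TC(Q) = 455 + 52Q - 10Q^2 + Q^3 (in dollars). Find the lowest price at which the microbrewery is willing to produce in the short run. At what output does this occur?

The shutdown price is the minimum of AVC. VC = 52Q - 10Q^2 + Q^3, so AVC = 52 - 10Q + Q^2.
dAVC/dQ = -10 + 2Q = 0 gives Q = 5. min AVC = 52 - 10·5 + 5^2 = 27.
The firm shuts down for any P below $27.

$27 per unit, at Q = 5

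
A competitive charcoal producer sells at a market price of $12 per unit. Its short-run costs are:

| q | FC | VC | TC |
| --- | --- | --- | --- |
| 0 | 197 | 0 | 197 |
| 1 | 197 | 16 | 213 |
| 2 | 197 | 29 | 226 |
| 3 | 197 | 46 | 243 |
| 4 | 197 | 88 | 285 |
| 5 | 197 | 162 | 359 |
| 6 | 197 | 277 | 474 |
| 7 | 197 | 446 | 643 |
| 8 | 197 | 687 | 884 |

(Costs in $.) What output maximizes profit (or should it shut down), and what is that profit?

q = 0 (shut down); profit = -$197

Compute π = P·q − TC at each output: q=0: -197; q=1: -201; q=2: -202; q=3: -207; q=4: -237; q=5: -299; q=6: -402; q=7: -559; q=8: -788.
Profit is highest at q = 0. Equivalently, the lowest AVC in the table is 29/2 ≈ $14.50 at q = 2, and P = $12 falls below it — price never covers variable cost, so the firm shuts down and loses only its fixed cost.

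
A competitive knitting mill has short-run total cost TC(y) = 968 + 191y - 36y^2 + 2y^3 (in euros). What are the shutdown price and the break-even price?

Shutdown price = €29; break-even price = €125

Shutdown price = min AVC. AVC = 191 - 36y + 2y^2, with vertex at y = 9 and minimum €29.
ATC = 968/y + 191 - 36y + 2y^2. Setting dATC/dy = −968/y^2 − 36 + 4y = 0 gives y = 11 (since 4·11^3 − 36·11^2 = 968).
min ATC = 968/11 + 191 − 36·11 + 2·11^2 = €125. That is the break-even price.
Between these two prices the firm operates at a loss; above €125 it earns a profit.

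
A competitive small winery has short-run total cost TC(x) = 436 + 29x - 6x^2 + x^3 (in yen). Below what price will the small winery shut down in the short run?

¥20 per unit

Short-run supply begins at min AVC. From VC = 29x - 6x^2 + x^3, AVC = 29 - 6x + x^2.
At the minimum of AVC, MC = AVC. MC = 29 - 12x + 3x^2; setting MC = AVC gives 2x^2 - 6x = 0, so x = 3. min AVC = 20.
For P < ¥20 the firm produces nothing.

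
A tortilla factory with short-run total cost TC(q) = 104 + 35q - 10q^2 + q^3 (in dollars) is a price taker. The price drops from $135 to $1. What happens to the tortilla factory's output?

Output falls from 10 to 0 (the firm shuts down)

MC = 35 - 20q + 3q^2; the shutdown threshold is min AVC = $10 (at q = 5).
At P = $135 ≥ min AVC, set P = MC on the rising branch: q = 10.
At P = $1 < min AVC = $10, price no longer covers variable cost at any output, so the firm shuts down: q = 0.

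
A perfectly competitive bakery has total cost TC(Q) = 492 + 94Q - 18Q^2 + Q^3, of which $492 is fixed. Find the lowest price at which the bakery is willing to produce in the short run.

$13 per unit

Short-run supply begins at min AVC. From VC = 94Q - 18Q^2 + Q^3, AVC = 94 - 18Q + Q^2.
At the minimum of AVC, MC = AVC. MC = 94 - 36Q + 3Q^2; setting MC = AVC gives 2Q^2 - 18Q = 0, so Q = 9. min AVC = 13.
For P < $13 the firm produces nothing.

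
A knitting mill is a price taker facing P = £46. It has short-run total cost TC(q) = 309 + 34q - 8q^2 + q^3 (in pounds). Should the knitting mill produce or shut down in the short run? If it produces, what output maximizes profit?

Strip out fixed cost: VC = 34q - 8q^2 + q^3. Then AVC = 34 - 8q + q^2 and MC = 34 - 16q + 3q^2.
The AVC parabola has its vertex at q = 8/2 = 4, where AVC = 34 - 8·4 + 4^2 = £18.
P = £46 exceeds min AVC = £18, so the firm stays open.
P = MC gives -12 - 16q + 3q^2 = 0, with roots -2/3 and 6. Take the larger (rising MC): q* = 6.
Check: AVC at q = 6 is £22 ≤ P, so revenue covers variable cost.
Profit = P·q − TC = 46·6 − 441 = -£165, a loss, but smaller than the £309 fixed cost the firm would lose by shutting down.

Produce at q = 6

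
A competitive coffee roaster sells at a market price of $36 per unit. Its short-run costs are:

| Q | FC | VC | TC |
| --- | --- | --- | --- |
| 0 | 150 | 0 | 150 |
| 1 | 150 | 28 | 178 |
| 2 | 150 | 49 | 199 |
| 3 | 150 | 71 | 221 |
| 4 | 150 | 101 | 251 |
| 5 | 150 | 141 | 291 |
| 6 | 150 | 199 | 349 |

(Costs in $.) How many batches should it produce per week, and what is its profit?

Compute π = P·Q − TC at each output: Q=0: -150; Q=1: -142; Q=2: -127; Q=3: -113; Q=4: -107; Q=5: -111; Q=6: -133.
Profit is maximized at Q = 4. AVC there is 101/4 = $25.25 ≤ P, so producing beats shutting down (which would give -$150).

Q = 4; profit = -$107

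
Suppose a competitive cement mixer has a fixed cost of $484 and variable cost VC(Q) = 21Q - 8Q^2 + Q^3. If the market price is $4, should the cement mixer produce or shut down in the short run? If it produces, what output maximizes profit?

Shut down

Strip out fixed cost: VC = 21Q - 8Q^2 + Q^3. Then AVC = 21 - 8Q + Q^2 and MC = 21 - 16Q + 3Q^2.
AVC hits its minimum where MC = AVC, at Q = 4, giving min AVC = 21 - 8·4 + 4^2 = $5.
With P < min AVC ($4 < $5), every unit sold adds to the loss.
The firm minimizes its loss by shutting down and losing only its fixed cost of $484.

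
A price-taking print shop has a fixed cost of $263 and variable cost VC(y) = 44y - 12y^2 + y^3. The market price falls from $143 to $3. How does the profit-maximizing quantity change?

Output falls from 11 to 0 (the firm shuts down)

AVC = 44 - 12y + y^2, minimized at y = 6 where min AVC = $8. MC = 44 - 24y + 3y^2.
At P = $143 ≥ min AVC, set P = MC on the rising branch: y = 11.
At P = $3 < min AVC = $8, price no longer covers variable cost at any output, so the firm shuts down: y = 0.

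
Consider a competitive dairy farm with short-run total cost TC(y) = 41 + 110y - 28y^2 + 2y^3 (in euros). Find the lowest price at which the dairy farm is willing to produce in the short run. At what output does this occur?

€12 per unit, at y = 7

Short-run supply begins at min AVC. From VC = 110y - 28y^2 + 2y^3, AVC = 110 - 28y + 2y^2.
dAVC/dy = -28 + 4y = 0 gives y = 7. min AVC = 110 - 28·7 + 2·7^2 = 12.
The firm shuts down for any P below €12.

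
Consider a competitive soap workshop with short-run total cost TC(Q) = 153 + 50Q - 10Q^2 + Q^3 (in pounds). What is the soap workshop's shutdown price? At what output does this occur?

The firm shuts down when price falls below the minimum of average variable cost. AVC = VC/Q = 50 - 10Q + Q^2.
dAVC/dQ = -10 + 2Q = 0 gives Q = 5. min AVC = 50 - 10·5 + 5^2 = 25.
The firm shuts down for any P below £25.

£25 per unit, at Q = 5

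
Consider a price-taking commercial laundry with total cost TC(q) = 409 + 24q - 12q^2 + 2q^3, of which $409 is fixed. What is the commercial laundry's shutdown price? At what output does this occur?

$6 per unit, at q = 3

The firm shuts down when price falls below the minimum of average variable cost. AVC = VC/q = 24 - 12q + 2q^2.
At the minimum of AVC, MC = AVC. MC = 24 - 24q + 6q^2; setting MC = AVC gives 4q^2 - 12q = 0, so q = 3. min AVC = 6.
The firm shuts down for any P below $6.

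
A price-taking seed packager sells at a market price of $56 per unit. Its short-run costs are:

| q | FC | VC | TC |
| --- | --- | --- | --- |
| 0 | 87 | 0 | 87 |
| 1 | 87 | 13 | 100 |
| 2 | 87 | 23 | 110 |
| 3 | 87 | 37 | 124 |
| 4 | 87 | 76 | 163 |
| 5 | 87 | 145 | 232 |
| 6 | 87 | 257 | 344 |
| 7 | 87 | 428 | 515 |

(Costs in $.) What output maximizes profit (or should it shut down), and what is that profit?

q = 4; profit = $61

Profit at each row (π = 56q − TC): q=0: -87; q=1: -44; q=2: 2; q=3: 44; q=4: 61; q=5: 48; q=6: -8; q=7: -123.
Profit is maximized at q = 4. AVC there is 76/4 = $19 ≤ P, so producing beats shutting down (which would give -$87).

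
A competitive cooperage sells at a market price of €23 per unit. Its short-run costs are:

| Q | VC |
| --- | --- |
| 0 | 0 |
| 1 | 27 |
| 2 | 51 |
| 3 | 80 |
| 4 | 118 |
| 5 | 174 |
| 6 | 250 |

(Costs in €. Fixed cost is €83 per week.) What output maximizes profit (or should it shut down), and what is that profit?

Tabulate TR − TC: Q=0: -83; Q=1: -87; Q=2: -88; Q=3: -94; Q=4: -109; Q=5: -142; Q=6: -195.
Profit is highest at Q = 0. Equivalently, the lowest AVC in the table is 51/2 ≈ €25.50 at Q = 2, and P = €23 falls below it — price never covers variable cost, so the firm shuts down and loses only its fixed cost.

Q = 0 (shut down); profit = -€83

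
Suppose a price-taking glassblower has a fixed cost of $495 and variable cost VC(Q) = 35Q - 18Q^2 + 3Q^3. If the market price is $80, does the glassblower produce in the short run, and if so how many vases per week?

From TC, MC = TC'(Q) = 35 - 36Q + 9Q^2 and AVC = VC/Q = 35 - 18Q + 3Q^2.
AVC hits its minimum where MC = AVC, at Q = 3, giving min AVC = 35 - 18·3 + 3·3^2 = $8.
Because $80 ≥ $8, revenue can cover variable cost; the firm operates.
Set P = MC: 80 = 35 - 36Q + 9Q^2 → -45 - 36Q + 9Q^2 = 0. The roots are Q = -1 and Q = 5; the profit-maximizing output is on the rising part of MC, so Q* = 5.
Check: AVC at Q = 5 is $20 ≤ P, so revenue covers variable cost.
Profit = P·Q − TC = 80·5 − 595 = -$195, a loss, but smaller than the $495 fixed cost the firm would lose by shutting down.

Produce at Q = 5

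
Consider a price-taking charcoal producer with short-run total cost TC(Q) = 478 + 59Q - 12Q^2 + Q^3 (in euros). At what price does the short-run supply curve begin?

€23 per unit

The shutdown price is the minimum of AVC. VC = 59Q - 12Q^2 + Q^3, so AVC = 59 - 12Q + Q^2.
dAVC/dQ = -12 + 2Q = 0 gives Q = 6. min AVC = 59 - 12·6 + 6^2 = 23.
So the shutdown price is €23.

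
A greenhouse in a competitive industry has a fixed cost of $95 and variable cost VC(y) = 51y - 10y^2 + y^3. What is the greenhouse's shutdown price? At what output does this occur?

The shutdown price is the minimum of AVC. VC = 51y - 10y^2 + y^3, so AVC = 51 - 10y + y^2.
At the minimum of AVC, MC = AVC. MC = 51 - 20y + 3y^2; setting MC = AVC gives 2y^2 - 10y = 0, so y = 5. min AVC = 26.
So the shutdown price is $26.

$26 per unit, at y = 5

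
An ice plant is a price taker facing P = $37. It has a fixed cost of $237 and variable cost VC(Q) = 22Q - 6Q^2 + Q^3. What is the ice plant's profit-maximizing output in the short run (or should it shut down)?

Produce at Q = 5

From TC, MC = TC'(Q) = 22 - 12Q + 3Q^2 and AVC = VC/Q = 22 - 6Q + Q^2.
The AVC parabola has its vertex at Q = 6/2 = 3, where AVC = 22 - 6·3 + 3^2 = $13.
Because $37 ≥ $13, revenue can cover variable cost; the firm operates.
Set P = MC: 37 = 22 - 12Q + 3Q^2 → -15 - 12Q + 3Q^2 = 0. The roots are Q = -1 and Q = 5; the profit-maximizing output is on the rising part of MC, so Q* = 5.
Check: AVC at Q = 5 is $17 ≤ P, so revenue covers variable cost.
Profit = P·Q − TC = 37·5 − 322 = -$137, a loss, but smaller than the $237 fixed cost the firm would lose by shutting down.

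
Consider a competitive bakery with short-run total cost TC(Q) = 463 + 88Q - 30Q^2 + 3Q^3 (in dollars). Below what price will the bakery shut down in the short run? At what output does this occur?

$13 per unit, at Q = 5

The firm shuts down when price falls below the minimum of average variable cost. AVC = VC/Q = 88 - 30Q + 3Q^2.
At the minimum of AVC, MC = AVC. MC = 88 - 60Q + 9Q^2; setting MC = AVC gives 6Q^2 - 30Q = 0, so Q = 5. min AVC = 13.
The firm shuts down for any P below $13.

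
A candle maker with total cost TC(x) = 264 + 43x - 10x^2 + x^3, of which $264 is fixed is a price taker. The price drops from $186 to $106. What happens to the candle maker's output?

Output falls from 11 to 9

AVC = 43 - 10x + x^2, minimized at x = 5 where min AVC = $18. MC = 43 - 20x + 3x^2.
At P = $186 ≥ min AVC, set P = MC on the rising branch: x = 11.
At P = $106 ≥ min AVC, set P = MC: x = 9. The firm stays open but cuts output.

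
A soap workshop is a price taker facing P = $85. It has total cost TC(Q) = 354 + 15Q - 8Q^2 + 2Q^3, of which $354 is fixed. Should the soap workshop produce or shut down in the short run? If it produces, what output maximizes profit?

Strip out fixed cost: VC = 15Q - 8Q^2 + 2Q^3. Then AVC = 15 - 8Q + 2Q^2 and MC = 15 - 16Q + 6Q^2.
The AVC parabola has its vertex at Q = 8/4 = 2, where AVC = 15 - 8·2 + 2·2^2 = $7.
Since P = $85 ≥ min AVC = $7, price covers variable cost and the firm should produce.
Set P = MC: 85 = 15 - 16Q + 6Q^2 → -70 - 16Q + 6Q^2 = 0. The roots are Q = -7/3 and Q = 5; the profit-maximizing output is on the rising part of MC, so Q* = 5.
Check: AVC at Q = 5 is $25 ≤ P, so revenue covers variable cost.
Profit = P·Q − TC = 85·5 − 479 = -$54, a loss, but smaller than the $354 fixed cost the firm would lose by shutting down.

Produce at Q = 5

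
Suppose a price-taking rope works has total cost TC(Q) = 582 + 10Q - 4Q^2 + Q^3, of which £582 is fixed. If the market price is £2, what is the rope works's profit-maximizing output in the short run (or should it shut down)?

From TC, MC = TC'(Q) = 10 - 8Q + 3Q^2 and AVC = VC/Q = 10 - 4Q + Q^2.
AVC is minimized where dAVC/dQ = -4 + 2Q = 0, at Q = 2; min AVC = 10 - 4·2 + 2^2 = £6.
With P < min AVC (£2 < £6), every unit sold adds to the loss.
The firm minimizes its loss by shutting down and losing only its fixed cost of £582.

Shut down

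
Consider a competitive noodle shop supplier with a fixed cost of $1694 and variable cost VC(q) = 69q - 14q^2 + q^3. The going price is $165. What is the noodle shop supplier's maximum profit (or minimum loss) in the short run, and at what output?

AVC = 69 - 14q + q^2 has its minimum $20 at q = 7; price $165 clears that bar, so the firm operates.
MC = 69 - 28q + 3q^2. Setting P = MC and taking the root on the rising branch gives q* = 12.
TR = 165·12 = 1980. TC = 1694 + 540 = 2234. Profit = 1980 − 2234 = -$254.
By producing, the firm covers all variable cost plus $1440 of fixed cost; shutting down would lose the full $1694.

Profit = -$254 at q = 12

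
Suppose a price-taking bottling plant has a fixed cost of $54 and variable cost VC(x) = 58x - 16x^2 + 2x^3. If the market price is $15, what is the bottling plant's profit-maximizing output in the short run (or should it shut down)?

Shut down

From TC, MC = TC'(x) = 58 - 32x + 6x^2 and AVC = VC/x = 58 - 16x + 2x^2.
The AVC parabola has its vertex at x = 16/4 = 4, where AVC = 58 - 16·4 + 2·4^2 = $26.
With P < min AVC ($15 < $26), every unit sold adds to the loss.
The firm minimizes its loss by shutting down and losing only its fixed cost of $54.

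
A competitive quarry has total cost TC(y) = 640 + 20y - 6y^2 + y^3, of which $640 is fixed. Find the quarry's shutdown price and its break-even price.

AVC = 20 - 6y + y^2; minimized at y = 3, giving min AVC = $11. That is the shutdown price.
ATC = 640/y + 20 - 6y + y^2. Setting dATC/dy = −640/y^2 − 6 + 2y = 0 gives y = 8 (since 2·8^3 − 6·8^2 = 640).
min ATC = 640/8 + 20 − 6·8 + 8^2 = $116. That is the break-even price.
For $11 ≤ P < $116 the firm produces at a loss; below $11 it shuts down.

Shutdown price = $11; break-even price = $116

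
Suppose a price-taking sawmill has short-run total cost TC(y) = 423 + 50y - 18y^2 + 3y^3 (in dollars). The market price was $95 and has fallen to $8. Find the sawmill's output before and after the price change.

Output falls from 5 to 0 (the firm shuts down)

AVC = 50 - 18y + 3y^2, minimized at y = 3 where min AVC = $23. MC = 50 - 36y + 9y^2.
At P = $95 ≥ min AVC, set P = MC on the rising branch: y = 5.
At P = $8 < min AVC = $23, price no longer covers variable cost at any output, so the firm shuts down: y = 0.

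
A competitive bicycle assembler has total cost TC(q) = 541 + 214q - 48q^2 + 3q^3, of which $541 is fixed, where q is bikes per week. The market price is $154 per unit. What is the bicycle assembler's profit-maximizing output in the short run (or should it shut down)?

Strip out fixed cost: VC = 214q - 48q^2 + 3q^3. Then AVC = 214 - 48q + 3q^2 and MC = 214 - 96q + 9q^2.
The AVC parabola has its vertex at q = 48/6 = 8, where AVC = 214 - 48·8 + 3·8^2 = $22.
Since P = $154 ≥ min AVC = $22, price covers variable cost and the firm should produce.
Solving P = MC: 60 - 96q + 9q^2 = 0 ⇒ q = 2/3 or 10. On the upward-sloping branch, q* = 10.
Check: AVC at q = 10 is $34 ≤ P, so revenue covers variable cost.
Profit = P·q − TC = 154·10 − 881 = $659.

Produce at q = 10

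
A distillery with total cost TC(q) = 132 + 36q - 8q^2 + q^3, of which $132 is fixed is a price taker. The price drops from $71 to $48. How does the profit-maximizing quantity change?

MC = 36 - 16q + 3q^2; the shutdown threshold is min AVC = $20 (at q = 4).
With P = $71 above the shutdown price, P = MC gives q = 7.
At P = $48 ≥ min AVC, set P = MC: q = 6. The firm stays open but cuts output.

Output falls from 7 to 6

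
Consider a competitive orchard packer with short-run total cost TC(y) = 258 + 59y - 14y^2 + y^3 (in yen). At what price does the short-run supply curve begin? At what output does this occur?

¥10 per unit, at y = 7

The firm shuts down when price falls below the minimum of average variable cost. AVC = VC/y = 59 - 14y + y^2.
At the minimum of AVC, MC = AVC. MC = 59 - 28y + 3y^2; setting MC = AVC gives 2y^2 - 14y = 0, so y = 7. min AVC = 10.
For P < ¥10 the firm produces nothing.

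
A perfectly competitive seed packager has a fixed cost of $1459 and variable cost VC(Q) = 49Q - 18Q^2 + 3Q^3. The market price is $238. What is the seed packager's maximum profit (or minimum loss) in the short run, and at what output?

AVC = 49 - 18Q + 3Q^2; min AVC = $22 at Q = 3. Since P = $238 ≥ min AVC, the firm produces.
MC = 49 - 36Q + 9Q^2. Setting P = MC and taking the root on the rising branch gives Q* = 7.
TR = 238·7 = 1666. TC = 1459 + 490 = 1949. Profit = 1666 − 1949 = -$283.
That loss of $283 beats the $1459 the firm would lose by shutting down; producing recovers $1176 of fixed cost.

Profit = -$283 at Q = 7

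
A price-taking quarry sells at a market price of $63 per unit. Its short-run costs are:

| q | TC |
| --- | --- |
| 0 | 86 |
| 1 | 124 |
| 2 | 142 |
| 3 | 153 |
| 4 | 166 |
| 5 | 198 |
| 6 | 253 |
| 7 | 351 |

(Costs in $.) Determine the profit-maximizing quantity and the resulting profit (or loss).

q = 6; profit = $125

Tabulate TR − TC: q=0: -86; q=1: -61; q=2: -16; q=3: 36; q=4: 86; q=5: 117; q=6: 125; q=7: 90.
Profit is maximized at q = 6. AVC there is 167/6 = $27.83 ≤ P, so producing beats shutting down (which would give -$86).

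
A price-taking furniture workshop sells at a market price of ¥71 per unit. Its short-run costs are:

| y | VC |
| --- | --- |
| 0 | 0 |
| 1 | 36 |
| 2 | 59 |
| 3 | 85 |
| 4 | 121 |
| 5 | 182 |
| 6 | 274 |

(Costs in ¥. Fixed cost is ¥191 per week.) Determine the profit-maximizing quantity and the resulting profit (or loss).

Profit at each row (π = 71y − TC): y=0: -191; y=1: -156; y=2: -108; y=3: -63; y=4: -28; y=5: -18; y=6: -39.
Profit is maximized at y = 5. AVC there is 182/5 = ¥36.40 ≤ P, so producing beats shutting down (which would give -¥191).

y = 5; profit = -¥18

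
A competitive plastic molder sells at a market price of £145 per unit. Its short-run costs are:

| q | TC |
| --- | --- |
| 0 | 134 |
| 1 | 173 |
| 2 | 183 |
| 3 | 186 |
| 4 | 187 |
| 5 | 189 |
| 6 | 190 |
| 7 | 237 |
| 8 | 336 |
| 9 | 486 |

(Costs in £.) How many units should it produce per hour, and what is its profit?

q = 8; profit = £824

Tabulate TR − TC: q=0: -134; q=1: -28; q=2: 107; q=3: 249; q=4: 393; q=5: 536; q=6: 680; q=7: 778; q=8: 824; q=9: 819.
Profit is maximized at q = 8. AVC there is 202/8 = £25.25 ≤ P, so producing beats shutting down (which would give -£134).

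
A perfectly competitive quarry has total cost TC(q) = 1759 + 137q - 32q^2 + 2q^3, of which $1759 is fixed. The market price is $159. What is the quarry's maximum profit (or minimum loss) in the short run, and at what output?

Profit = -$307 at q = 11

AVC = 137 - 32q + 2q^2; min AVC = $9 at q = 8. Since P = $159 ≥ min AVC, the firm produces.
MC = 137 - 64q + 6q^2. Setting P = MC and taking the root on the rising branch gives q* = 11.
TR = 159·11 = 1749. TC = 1759 + 297 = 2056. Profit = 1749 − 2056 = -$307.
Shutting down would mean losing the fixed cost of $1759, so operating at a loss of $307 is better by $1452.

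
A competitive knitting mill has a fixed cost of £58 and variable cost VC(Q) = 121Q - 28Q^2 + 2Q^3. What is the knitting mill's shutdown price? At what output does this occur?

£23 per unit, at Q = 7

The firm shuts down when price falls below the minimum of average variable cost. AVC = VC/Q = 121 - 28Q + 2Q^2.
dAVC/dQ = -28 + 4Q = 0 gives Q = 7. min AVC = 121 - 28·7 + 2·7^2 = 23.
The firm shuts down for any P below £23.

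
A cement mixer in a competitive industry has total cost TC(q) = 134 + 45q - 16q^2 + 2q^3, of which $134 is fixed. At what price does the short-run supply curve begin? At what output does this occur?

The firm shuts down when price falls below the minimum of average variable cost. AVC = VC/q = 45 - 16q + 2q^2.
dAVC/dq = -16 + 4q = 0 gives q = 4. min AVC = 45 - 16·4 + 2·4^2 = 13.
The firm shuts down for any P below $13.

$13 per unit, at q = 4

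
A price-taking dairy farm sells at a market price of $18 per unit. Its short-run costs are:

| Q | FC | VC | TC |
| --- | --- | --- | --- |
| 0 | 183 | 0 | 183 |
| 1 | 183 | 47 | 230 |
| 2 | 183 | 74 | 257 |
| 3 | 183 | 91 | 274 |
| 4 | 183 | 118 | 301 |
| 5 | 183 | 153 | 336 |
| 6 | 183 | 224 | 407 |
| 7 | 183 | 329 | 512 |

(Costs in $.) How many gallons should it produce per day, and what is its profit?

Profit at each row (π = 18Q − TC): Q=0: -183; Q=1: -212; Q=2: -221; Q=3: -220; Q=4: -229; Q=5: -246; Q=6: -299; Q=7: -386.
Profit is highest at Q = 0. Equivalently, the lowest AVC in the table is 118/4 ≈ $29.50 at Q = 4, and P = $18 falls below it — price never covers variable cost, so the firm shuts down and loses only its fixed cost.

Q = 0 (shut down); profit = -$183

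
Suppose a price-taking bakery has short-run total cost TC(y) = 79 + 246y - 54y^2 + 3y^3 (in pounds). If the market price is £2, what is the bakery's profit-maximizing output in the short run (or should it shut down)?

Shut down

Strip out fixed cost: VC = 246y - 54y^2 + 3y^3. Then AVC = 246 - 54y + 3y^2 and MC = 246 - 108y + 9y^2.
AVC hits its minimum where MC = AVC, at y = 9, giving min AVC = 246 - 54·9 + 3·9^2 = £3.
Since P = £2 < min AVC = £3, price fails to cover variable cost at any output.
The firm minimizes its loss by shutting down and losing only its fixed cost of £79.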